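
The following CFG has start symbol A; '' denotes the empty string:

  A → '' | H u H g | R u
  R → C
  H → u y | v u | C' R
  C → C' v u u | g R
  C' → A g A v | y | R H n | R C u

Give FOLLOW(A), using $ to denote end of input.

{ $, g, v }

A is the start symbol, so $ ∈ FOLLOW(A).
In C' → A g A v: add FIRST(g A v) = { g }.
In C' → A g A v: add FIRST(v) = { v }.
Union: FOLLOW(A) = { $, g, v }.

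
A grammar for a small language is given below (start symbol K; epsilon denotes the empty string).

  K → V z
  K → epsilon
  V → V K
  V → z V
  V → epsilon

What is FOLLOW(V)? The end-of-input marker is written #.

{ z }

In K → V z: add FIRST(z) = { z }.
In V → V K: add FIRST(K)\{epsilon} = { z }.
  Since K is nullable, also add FOLLOW(V) = { z }.
In V → z V: V is at the end, add FOLLOW(V) = { z }.
Union: FOLLOW(V) = { z }.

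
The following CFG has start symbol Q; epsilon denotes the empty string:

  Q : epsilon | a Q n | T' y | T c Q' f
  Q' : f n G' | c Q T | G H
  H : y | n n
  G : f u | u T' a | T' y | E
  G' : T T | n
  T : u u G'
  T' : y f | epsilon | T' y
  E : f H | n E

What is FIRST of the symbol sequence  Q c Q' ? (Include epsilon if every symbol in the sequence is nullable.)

{ a, c, u, y }

Add FIRST(Q)\{epsilon} = { a, u, y }; Q is nullable, continue.
c is a terminal; add {c} and stop.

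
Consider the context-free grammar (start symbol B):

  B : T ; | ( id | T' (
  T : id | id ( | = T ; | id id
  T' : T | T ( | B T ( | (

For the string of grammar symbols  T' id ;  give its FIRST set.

Add FIRST(T') = { (, =, id }; T' is not nullable, stop.

{ (, =, id }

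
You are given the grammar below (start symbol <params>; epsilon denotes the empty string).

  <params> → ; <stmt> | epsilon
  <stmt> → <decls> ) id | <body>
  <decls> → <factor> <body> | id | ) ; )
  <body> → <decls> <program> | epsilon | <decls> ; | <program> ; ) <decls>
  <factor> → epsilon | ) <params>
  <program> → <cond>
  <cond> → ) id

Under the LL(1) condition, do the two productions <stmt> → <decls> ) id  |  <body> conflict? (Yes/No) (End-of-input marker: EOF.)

FIRST(<decls> ) id) = { ), ;, id } and FIRST(<body>) = { ), ;, id, epsilon }.
Both contain ), so the two alternatives are not disjoint — LL(1) conflict.

Yes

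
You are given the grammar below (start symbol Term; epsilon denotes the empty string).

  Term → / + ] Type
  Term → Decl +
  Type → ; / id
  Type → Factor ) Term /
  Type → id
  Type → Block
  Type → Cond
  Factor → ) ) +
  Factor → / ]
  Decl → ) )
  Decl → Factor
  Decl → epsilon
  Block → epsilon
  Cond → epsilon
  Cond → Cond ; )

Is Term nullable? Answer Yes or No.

Nullable nonterminals: Block, Cond, Decl, Type.
No production of Term has an RHS whose symbols are all nullable, so Term is not nullable.

No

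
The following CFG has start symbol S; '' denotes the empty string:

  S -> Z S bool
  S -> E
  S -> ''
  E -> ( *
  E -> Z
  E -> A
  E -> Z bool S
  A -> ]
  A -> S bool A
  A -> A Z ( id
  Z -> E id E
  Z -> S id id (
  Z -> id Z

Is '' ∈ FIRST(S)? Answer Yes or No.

Yes

S has an ''-production, so S ⇒ ''.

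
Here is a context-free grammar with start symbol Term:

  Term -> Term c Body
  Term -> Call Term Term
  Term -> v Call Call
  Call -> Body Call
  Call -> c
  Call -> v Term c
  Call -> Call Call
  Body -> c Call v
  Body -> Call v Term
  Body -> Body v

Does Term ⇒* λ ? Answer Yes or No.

No

No nonterminal in this grammar is nullable.
No production of Term has an RHS whose symbols are all nullable, so Term is not nullable.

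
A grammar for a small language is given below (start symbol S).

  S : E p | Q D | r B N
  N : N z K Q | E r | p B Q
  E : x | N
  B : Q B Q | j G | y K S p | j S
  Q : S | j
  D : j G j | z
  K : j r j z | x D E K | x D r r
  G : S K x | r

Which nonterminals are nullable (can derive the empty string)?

No nonterminal has an empty production or an RHS whose symbols are all nullable.

{ } (none)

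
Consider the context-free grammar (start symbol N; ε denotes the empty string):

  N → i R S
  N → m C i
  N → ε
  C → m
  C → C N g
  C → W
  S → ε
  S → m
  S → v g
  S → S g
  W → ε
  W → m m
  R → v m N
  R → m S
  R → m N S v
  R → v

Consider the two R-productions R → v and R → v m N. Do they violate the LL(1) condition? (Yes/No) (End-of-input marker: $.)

FIRST(v) = { v } and FIRST(v m N) = { v }.
Both contain v, so the two alternatives are not disjoint — LL(1) conflict.

Yes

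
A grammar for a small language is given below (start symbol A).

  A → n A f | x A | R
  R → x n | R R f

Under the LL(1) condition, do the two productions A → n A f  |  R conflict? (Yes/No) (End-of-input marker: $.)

FIRST(n A f) = { n } and FIRST(R) = { x }.
The FIRST sets are disjoint and neither alternative is nullable — no conflict.

No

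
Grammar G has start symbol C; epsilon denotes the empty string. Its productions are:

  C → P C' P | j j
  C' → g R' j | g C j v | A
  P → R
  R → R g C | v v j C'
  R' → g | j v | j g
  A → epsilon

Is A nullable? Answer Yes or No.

A has an epsilon-production, so A ⇒ epsilon.

Yes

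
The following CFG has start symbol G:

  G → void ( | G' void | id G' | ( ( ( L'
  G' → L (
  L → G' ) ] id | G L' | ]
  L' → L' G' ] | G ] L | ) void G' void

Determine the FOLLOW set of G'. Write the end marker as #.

{ #, (, ), ], id, void }

In G → G' void: add FIRST(void) = { void }.
In G → id G': G' is at the end, add FOLLOW(G) = { #, (, ), ], id, void }.
In L → G' ) ] id: add FIRST() ] id) = { ) }.
In L' → L' G' ]: add FIRST(]) = { ] }.
In L' → ) void G' void: add FIRST(void) = { void }.
Union: FOLLOW(G') = { #, (, ), ], id, void }.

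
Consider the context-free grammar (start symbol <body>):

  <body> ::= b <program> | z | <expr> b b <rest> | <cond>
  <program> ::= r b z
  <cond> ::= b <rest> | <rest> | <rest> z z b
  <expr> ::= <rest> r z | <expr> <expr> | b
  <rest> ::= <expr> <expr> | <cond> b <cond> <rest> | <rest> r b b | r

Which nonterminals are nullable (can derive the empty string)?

{ } (none)

No nonterminal has an empty production or an RHS whose symbols are all nullable.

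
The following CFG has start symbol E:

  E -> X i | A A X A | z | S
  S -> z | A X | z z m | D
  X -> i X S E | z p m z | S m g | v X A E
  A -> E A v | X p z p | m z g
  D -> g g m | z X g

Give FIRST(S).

S -> z contributes {z}.
From S -> A X: add FIRST(A) = { g, i, m, v, z }.
S -> z z m contributes {z}.
From S -> D: add FIRST(D) = { g, z }.
Union: FIRST(S) = { g, i, m, v, z }.

{ g, i, m, v, z }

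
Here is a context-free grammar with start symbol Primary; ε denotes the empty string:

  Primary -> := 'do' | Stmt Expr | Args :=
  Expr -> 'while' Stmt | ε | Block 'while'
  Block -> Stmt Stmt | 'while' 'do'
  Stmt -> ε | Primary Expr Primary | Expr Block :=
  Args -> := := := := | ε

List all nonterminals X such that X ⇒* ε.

{ Args, Block, Expr, Primary, Stmt }

Directly nullable (have an ε-production): Expr, Stmt, Args.
Block -> Stmt Stmt with every symbol nullable, so Block is nullable.
Primary -> Stmt Expr with every symbol nullable, so Primary is nullable.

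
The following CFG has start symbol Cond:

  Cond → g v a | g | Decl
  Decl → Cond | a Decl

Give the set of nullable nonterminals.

{ } (none)

No nonterminal has an empty production or an RHS whose symbols are all nullable.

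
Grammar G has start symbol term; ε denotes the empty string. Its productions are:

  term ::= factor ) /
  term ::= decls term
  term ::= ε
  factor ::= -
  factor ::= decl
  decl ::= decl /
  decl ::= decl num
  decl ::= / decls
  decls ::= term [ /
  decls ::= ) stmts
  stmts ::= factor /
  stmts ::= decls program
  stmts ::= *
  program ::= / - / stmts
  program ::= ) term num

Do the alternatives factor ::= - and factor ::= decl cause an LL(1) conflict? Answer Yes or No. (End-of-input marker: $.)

No

FIRST(-) = { - } and FIRST(decl) = { / }.
The FIRST sets are disjoint and neither alternative is nullable — no conflict.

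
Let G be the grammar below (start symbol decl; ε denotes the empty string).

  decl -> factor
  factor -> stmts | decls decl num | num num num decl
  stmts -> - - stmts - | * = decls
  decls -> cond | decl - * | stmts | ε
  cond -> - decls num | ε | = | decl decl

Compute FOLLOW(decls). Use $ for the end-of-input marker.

In factor -> decls decl num: add FIRST(decl num) = { *, -, =, num }.
In stmts -> * = decls: decls is at the end, add FOLLOW(stmts) = { $, *, -, =, num }.
In cond -> - decls num: add FIRST(num) = { num }.
Union: FOLLOW(decls) = { $, *, -, =, num }.

{ $, *, -, =, num }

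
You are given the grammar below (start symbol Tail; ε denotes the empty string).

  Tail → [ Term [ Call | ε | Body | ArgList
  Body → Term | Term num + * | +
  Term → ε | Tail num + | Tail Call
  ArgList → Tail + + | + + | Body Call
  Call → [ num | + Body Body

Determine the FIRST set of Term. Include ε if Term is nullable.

Term → ε contributes ε.
From Term → Tail num +: Tail nullable, take FIRST(Tail) ∪ {num} = { +, [, num }.
From Term → Tail Call: Tail nullable, take FIRST(Tail) ∪ FIRST(Call) = { +, [, num }.
Union: FIRST(Term) = { +, [, num, ε }.

{ +, [, num, ε }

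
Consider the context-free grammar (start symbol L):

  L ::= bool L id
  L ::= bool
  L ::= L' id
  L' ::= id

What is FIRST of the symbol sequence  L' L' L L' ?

{ id }

Add FIRST(L') = { id }; L' is not nullable, stop.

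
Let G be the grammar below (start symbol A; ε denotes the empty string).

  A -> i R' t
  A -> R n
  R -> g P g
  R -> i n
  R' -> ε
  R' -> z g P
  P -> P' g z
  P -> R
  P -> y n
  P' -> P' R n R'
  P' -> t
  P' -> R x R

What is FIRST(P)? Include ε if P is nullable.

From P -> P' g z: add FIRST(P') = { g, i, t }.
From P -> R: add FIRST(R) = { g, i }.
P -> y n contributes {y}.
Union: FIRST(P) = { g, i, t, y }.

{ g, i, t, y }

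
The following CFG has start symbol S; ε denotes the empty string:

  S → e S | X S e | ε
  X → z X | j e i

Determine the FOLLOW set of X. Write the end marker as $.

{ e, j, z }

In S → X S e: add FIRST(S e) = { e, j, z }.
In X → z X: X is at the end, add FOLLOW(X) = { e, j, z }.
Union: FOLLOW(X) = { e, j, z }.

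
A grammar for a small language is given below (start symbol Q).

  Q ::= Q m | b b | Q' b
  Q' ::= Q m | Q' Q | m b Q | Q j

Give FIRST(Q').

{ b, m }

From Q' ::= Q m: add FIRST(Q) = { b, m }.
From Q' ::= Q' Q: add FIRST(Q') = { b, m }.
Q' ::= m b Q contributes {m}.
From Q' ::= Q j: add FIRST(Q) = { b, m }.
Union: FIRST(Q') = { b, m }.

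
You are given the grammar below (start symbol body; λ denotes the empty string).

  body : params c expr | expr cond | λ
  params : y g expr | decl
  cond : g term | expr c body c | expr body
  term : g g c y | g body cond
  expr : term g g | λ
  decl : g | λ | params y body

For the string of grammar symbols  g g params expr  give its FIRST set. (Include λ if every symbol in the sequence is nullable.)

g is a terminal; add {g} and stop.

{ g }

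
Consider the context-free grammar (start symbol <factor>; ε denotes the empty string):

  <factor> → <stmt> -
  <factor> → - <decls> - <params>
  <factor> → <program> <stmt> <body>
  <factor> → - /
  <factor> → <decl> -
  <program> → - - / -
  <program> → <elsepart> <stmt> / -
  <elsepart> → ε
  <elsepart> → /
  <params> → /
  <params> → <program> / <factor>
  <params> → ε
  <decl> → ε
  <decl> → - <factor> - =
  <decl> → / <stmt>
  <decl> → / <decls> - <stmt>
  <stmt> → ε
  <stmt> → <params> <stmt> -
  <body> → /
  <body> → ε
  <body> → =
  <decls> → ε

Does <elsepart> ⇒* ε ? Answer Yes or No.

Yes

<elsepart> has an ε-production, so <elsepart> ⇒ ε.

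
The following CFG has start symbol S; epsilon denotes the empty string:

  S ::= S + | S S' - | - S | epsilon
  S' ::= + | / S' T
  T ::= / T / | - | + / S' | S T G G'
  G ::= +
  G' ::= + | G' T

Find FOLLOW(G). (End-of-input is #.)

In T ::= S T G G': add FIRST(G') = { + }.
Union: FOLLOW(G) = { + }.

{ + }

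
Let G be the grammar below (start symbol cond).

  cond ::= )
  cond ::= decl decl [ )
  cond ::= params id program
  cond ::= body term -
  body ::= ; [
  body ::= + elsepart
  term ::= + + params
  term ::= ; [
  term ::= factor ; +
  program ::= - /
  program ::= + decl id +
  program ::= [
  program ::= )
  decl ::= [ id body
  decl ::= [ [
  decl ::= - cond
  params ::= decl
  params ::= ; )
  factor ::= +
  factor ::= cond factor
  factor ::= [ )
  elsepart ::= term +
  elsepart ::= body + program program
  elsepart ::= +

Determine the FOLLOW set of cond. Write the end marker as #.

cond is the start symbol, so # ∈ FOLLOW(cond).
In decl ::= - cond: cond is at the end, add FOLLOW(decl) = { +, -, [, id }.
In factor ::= cond factor: add FIRST(factor) = { ), +, -, ;, [ }.
Union: FOLLOW(cond) = { #, ), +, -, ;, [, id }.

{ #, ), +, -, ;, [, id }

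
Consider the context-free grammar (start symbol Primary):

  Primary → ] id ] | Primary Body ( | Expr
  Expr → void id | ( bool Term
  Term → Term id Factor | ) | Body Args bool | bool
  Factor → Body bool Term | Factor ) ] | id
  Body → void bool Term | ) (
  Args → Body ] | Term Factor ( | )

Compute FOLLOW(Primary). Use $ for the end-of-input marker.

{ $, ), void }

Primary is the start symbol, so $ ∈ FOLLOW(Primary).
In Primary → Primary Body (: add FIRST(Body () = { ), void }.
Union: FOLLOW(Primary) = { $, ), void }.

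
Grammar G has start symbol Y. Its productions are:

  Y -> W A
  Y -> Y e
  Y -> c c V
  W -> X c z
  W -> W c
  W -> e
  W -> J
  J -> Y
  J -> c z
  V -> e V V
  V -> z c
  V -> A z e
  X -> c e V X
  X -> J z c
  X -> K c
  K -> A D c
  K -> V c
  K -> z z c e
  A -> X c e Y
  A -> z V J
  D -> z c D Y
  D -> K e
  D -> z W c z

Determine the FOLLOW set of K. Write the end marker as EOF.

{ c, e }

In X -> K c: add FIRST(c) = { c }.
In D -> K e: add FIRST(e) = { e }.
Union: FOLLOW(K) = { c, e }.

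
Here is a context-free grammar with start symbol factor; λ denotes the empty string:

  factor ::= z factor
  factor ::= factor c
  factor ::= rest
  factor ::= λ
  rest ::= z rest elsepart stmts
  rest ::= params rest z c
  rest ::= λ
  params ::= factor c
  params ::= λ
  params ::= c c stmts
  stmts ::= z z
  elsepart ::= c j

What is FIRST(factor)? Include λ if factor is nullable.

{ c, z, λ }

factor ::= z factor contributes {z}.
From factor ::= factor c: factor nullable, take FIRST(factor) ∪ {c} = { c, z }.
From factor ::= rest: add FIRST(rest) = { c, z, λ } (including λ since rest is nullable).
factor ::= λ contributes λ.
Union: FIRST(factor) = { c, z, λ }.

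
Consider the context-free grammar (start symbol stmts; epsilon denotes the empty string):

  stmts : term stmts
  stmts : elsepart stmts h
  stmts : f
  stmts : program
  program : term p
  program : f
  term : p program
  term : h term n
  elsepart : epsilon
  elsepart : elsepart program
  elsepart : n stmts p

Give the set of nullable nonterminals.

{ elsepart }

Directly nullable (have an epsilon-production): elsepart.
No other nonterminal has a production whose RHS symbols are all nullable.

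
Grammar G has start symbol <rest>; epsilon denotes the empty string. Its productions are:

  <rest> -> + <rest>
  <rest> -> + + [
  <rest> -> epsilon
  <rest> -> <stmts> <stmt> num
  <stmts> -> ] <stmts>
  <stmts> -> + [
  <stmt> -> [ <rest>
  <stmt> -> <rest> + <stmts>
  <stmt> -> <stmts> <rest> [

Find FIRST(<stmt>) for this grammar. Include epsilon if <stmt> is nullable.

{ +, [, ] }

<stmt> -> [ <rest> contributes {[}.
From <stmt> -> <rest> + <stmts>: <rest> nullable, take FIRST(<rest>) ∪ {+} = { +, ] }.
From <stmt> -> <stmts> <rest> [: add FIRST(<stmts>) = { +, ] }.
Union: FIRST(<stmt>) = { +, [, ] }.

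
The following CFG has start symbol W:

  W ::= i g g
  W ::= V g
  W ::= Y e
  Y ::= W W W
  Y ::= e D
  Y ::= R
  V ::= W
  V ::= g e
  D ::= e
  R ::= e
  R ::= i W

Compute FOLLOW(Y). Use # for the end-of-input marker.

In W ::= Y e: add FIRST(e) = { e }.
Union: FOLLOW(Y) = { e }.

{ e }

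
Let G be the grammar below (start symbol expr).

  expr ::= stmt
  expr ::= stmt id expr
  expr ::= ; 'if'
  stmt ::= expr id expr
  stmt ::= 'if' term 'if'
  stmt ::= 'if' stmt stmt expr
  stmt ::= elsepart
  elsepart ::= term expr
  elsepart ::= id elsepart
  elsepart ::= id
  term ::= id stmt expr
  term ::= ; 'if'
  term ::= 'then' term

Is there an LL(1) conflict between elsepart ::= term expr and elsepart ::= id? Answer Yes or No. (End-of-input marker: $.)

FIRST(term expr) = { 'then', ;, id } and FIRST(id) = { id }.
Both contain id, so the two alternatives are not disjoint — LL(1) conflict.

Yes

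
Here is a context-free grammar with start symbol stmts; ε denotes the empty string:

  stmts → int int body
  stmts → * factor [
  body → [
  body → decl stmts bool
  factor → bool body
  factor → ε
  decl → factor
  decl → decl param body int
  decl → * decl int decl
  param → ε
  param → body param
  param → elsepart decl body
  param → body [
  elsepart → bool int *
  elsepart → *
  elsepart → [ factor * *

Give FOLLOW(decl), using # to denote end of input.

In body → decl stmts bool: add FIRST(stmts bool) = { *, int }.
In decl → decl param body int: add FIRST(param body int) = { *, [, bool, int }.
In decl → * decl int decl: add FIRST(int decl) = { int }.
In decl → * decl int decl: decl is at the end, add FOLLOW(decl) = { *, [, bool, int }.
In param → elsepart decl body: add FIRST(body) = { *, [, bool, int }.
Union: FOLLOW(decl) = { *, [, bool, int }.

{ *, [, bool, int }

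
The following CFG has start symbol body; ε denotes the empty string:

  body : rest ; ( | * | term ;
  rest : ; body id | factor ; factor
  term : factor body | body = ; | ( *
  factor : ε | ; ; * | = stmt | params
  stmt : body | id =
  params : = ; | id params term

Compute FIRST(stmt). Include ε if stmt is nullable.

From stmt : body: add FIRST(body) = { (, *, ;, =, id }.
stmt : id = contributes {id}.
Union: FIRST(stmt) = { (, *, ;, =, id }.

{ (, *, ;, =, id }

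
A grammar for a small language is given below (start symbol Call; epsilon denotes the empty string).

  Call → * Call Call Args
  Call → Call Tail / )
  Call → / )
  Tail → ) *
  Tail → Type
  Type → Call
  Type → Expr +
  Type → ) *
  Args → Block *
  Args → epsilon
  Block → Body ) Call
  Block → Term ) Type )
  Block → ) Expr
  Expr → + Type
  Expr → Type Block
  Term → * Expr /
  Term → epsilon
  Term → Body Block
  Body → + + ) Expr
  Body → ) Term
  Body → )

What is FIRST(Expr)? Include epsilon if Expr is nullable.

Expr → + Type contributes {+}.
From Expr → Type Block: add FIRST(Type) = { ), *, +, / }.
Union: FIRST(Expr) = { ), *, +, / }.

{ ), *, +, / }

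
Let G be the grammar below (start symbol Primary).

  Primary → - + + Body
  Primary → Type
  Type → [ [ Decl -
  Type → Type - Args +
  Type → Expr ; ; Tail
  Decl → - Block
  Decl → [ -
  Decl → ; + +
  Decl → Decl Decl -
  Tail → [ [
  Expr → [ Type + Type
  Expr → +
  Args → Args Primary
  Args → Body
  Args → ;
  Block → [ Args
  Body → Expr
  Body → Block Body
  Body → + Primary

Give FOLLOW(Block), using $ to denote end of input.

In Decl → - Block: Block is at the end, add FOLLOW(Decl) = { -, ;, [ }.
In Body → Block Body: add FIRST(Body) = { +, [ }.
Union: FOLLOW(Block) = { +, -, ;, [ }.

{ +, -, ;, [ }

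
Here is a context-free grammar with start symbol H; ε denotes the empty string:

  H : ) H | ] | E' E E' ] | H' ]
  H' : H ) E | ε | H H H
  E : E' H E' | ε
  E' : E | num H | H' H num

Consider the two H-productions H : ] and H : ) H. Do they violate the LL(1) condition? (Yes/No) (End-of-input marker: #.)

FIRST(]) = { ] } and FIRST() H) = { ) }.
The FIRST sets are disjoint and neither alternative is nullable — no conflict.

No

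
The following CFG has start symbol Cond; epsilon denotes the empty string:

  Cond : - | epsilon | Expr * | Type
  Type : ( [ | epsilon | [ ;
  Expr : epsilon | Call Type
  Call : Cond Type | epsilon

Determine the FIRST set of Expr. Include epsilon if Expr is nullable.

{ (, *, -, [, epsilon }

Expr : epsilon contributes epsilon.
From Expr : Call Type: Call, Type nullable, take FIRST(Call) ∪ FIRST(Type) = { (, *, -, [ }; also epsilon since the whole RHS is nullable.
Union: FIRST(Expr) = { (, *, -, [, epsilon }.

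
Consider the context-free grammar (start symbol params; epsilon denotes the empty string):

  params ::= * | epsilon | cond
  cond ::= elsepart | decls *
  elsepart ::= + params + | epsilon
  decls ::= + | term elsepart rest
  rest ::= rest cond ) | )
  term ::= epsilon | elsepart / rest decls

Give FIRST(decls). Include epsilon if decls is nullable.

{ ), +, / }

decls ::= + contributes {+}.
From decls ::= term elsepart rest: term, elsepart nullable, take FIRST(term) ∪ FIRST(elsepart) ∪ FIRST(rest) = { ), +, / }.
Union: FIRST(decls) = { ), +, / }.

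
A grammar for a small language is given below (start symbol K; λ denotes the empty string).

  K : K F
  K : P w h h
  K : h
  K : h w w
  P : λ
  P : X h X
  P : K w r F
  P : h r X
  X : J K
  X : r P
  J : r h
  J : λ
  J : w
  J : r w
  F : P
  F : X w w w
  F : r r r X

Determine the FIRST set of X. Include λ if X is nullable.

From X : J K: J nullable, take FIRST(J) ∪ FIRST(K) = { h, r, w }.
X : r P contributes {r}.
Union: FIRST(X) = { h, r, w }.

{ h, r, w }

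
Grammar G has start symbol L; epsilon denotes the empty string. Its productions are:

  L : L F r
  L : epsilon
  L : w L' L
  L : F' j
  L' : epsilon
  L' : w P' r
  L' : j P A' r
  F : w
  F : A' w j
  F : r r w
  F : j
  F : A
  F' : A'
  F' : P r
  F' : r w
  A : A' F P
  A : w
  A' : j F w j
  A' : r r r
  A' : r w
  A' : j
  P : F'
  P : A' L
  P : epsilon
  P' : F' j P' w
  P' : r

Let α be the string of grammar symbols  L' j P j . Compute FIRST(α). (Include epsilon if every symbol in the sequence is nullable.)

{ j, w }

Add FIRST(L')\{epsilon} = { j, w }; L' is nullable, continue.
j is a terminal; add {j} and stop.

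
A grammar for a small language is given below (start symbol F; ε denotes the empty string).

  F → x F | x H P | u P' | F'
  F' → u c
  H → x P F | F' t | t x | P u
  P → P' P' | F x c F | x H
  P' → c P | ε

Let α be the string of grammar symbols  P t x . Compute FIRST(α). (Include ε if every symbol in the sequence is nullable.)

Add FIRST(P)\{ε} = { c, u, x }; P is nullable, continue.
t is a terminal; add {t} and stop.

{ c, t, u, x }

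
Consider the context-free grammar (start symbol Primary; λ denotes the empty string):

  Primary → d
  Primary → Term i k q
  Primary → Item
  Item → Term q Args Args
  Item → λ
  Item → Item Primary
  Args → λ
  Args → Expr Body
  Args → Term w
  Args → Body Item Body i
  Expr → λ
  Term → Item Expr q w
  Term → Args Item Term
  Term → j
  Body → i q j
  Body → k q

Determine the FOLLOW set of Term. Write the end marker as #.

{ i, q, w }

In Primary → Term i k q: add FIRST(i k q) = { i }.
In Item → Term q Args Args: add FIRST(q Args Args) = { q }.
In Args → Term w: add FIRST(w) = { w }.
In Term → Args Item Term: Term is at the end, add FOLLOW(Term) = { i, q, w }.
Union: FOLLOW(Term) = { i, q, w }.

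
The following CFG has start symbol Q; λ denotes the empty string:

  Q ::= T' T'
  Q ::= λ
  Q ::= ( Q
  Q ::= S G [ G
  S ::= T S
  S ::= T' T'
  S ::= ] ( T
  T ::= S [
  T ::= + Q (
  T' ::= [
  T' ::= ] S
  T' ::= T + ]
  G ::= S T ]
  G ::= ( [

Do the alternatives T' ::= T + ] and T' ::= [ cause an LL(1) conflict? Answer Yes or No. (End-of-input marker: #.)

Yes

FIRST(T + ]) = { +, [, ] } and FIRST([) = { [ }.
Both contain [, so the two alternatives are not disjoint — LL(1) conflict.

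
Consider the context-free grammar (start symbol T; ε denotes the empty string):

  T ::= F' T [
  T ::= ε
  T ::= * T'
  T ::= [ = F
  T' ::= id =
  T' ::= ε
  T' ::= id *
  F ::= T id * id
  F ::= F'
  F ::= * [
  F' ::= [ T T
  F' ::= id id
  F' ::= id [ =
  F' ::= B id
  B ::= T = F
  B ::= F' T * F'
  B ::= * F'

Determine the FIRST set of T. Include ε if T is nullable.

{ *, =, [, id, ε }

From T ::= F' T [: add FIRST(F') = { *, =, [, id }.
T ::= ε contributes ε.
T ::= * T' contributes {*}.
T ::= [ = F contributes {[}.
Union: FIRST(T) = { *, =, [, id, ε }.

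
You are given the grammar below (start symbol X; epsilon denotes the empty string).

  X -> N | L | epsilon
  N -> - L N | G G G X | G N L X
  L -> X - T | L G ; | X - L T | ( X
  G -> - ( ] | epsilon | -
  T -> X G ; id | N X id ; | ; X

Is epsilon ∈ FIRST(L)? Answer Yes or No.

Nullable nonterminals: G, N, X.
No production of L has an RHS whose symbols are all nullable, so L is not nullable.

No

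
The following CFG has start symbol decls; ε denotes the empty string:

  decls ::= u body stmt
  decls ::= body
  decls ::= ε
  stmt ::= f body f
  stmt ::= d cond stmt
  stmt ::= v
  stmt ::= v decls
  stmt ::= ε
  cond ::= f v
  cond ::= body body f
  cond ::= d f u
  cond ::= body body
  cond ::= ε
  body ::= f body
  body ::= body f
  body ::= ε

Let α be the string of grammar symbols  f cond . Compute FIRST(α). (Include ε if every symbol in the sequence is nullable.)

{ f }

f is a terminal; add {f} and stop.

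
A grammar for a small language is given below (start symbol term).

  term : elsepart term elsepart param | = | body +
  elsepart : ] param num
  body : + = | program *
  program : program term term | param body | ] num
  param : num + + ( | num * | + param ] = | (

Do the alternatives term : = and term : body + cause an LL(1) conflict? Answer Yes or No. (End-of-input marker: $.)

No

FIRST(=) = { = } and FIRST(body +) = { (, +, ], num }.
The FIRST sets are disjoint and neither alternative is nullable — no conflict.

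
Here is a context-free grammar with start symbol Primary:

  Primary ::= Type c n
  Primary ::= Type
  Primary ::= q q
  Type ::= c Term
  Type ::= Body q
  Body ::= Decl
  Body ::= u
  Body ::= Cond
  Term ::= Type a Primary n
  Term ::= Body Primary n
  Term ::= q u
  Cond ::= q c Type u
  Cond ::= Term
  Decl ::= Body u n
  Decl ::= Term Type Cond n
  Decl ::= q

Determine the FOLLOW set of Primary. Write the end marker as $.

{ $, n }

Primary is the start symbol, so $ ∈ FOLLOW(Primary).
In Term ::= Type a Primary n: add FIRST(n) = { n }.
In Term ::= Body Primary n: add FIRST(n) = { n }.
Union: FOLLOW(Primary) = { $, n }.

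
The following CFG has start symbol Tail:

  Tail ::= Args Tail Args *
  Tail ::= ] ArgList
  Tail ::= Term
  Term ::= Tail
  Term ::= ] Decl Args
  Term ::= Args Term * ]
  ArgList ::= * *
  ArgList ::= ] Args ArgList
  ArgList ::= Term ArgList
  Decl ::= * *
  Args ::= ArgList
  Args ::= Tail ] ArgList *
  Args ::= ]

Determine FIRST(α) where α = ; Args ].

; is a terminal; add {;} and stop.

{ ; }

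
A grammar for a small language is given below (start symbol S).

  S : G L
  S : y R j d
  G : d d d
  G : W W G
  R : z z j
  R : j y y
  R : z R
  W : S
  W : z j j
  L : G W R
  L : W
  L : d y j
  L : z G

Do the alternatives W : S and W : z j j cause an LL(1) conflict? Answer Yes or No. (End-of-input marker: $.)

Yes

FIRST(S) = { d, y, z } and FIRST(z j j) = { z }.
Both contain z, so the two alternatives are not disjoint — LL(1) conflict.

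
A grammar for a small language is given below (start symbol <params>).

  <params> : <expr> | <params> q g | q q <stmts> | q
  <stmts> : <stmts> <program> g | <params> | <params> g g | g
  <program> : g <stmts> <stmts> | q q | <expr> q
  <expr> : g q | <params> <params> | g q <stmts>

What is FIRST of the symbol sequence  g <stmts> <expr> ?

g is a terminal; add {g} and stop.

{ g }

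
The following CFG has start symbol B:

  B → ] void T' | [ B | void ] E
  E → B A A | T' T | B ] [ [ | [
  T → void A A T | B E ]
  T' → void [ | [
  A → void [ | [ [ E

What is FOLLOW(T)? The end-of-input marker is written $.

In E → T' T: T is at the end, add FOLLOW(E) = { $, [, ], void }.
In T → void A A T: T is at the end, add FOLLOW(T) = { $, [, ], void }.
Union: FOLLOW(T) = { $, [, ], void }.

{ $, [, ], void }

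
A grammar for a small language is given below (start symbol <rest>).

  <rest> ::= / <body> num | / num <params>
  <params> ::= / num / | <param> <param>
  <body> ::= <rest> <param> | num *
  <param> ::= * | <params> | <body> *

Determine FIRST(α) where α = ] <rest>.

] is a terminal; add {]} and stop.

{ ] }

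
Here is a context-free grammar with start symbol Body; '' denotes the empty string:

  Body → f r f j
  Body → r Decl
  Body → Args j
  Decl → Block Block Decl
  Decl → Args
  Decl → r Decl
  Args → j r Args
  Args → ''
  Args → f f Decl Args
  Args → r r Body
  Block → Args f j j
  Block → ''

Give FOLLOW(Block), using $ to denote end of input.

In Decl → Block Block Decl: add FIRST(Block Decl)\{''} = { f, j, r }.
  Since Block Decl is nullable, also add FOLLOW(Decl) = { $, f, j, r }.
In Decl → Block Block Decl: add FIRST(Decl)\{''} = { f, j, r }.
  Since Decl is nullable, also add FOLLOW(Decl) = { $, f, j, r }.
Union: FOLLOW(Block) = { $, f, j, r }.

{ $, f, j, r }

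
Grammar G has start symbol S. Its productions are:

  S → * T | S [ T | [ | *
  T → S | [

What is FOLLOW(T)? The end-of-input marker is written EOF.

In S → * T: T is at the end, add FOLLOW(S) = { EOF, [ }.
In S → S [ T: T is at the end, add FOLLOW(S) = { EOF, [ }.
Union: FOLLOW(T) = { EOF, [ }.

{ EOF, [ }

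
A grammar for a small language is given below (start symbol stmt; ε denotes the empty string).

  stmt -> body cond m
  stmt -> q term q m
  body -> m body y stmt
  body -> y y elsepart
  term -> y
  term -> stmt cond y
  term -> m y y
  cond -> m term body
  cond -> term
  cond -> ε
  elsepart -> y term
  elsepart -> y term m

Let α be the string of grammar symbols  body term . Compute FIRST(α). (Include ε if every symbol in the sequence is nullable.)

Add FIRST(body) = { m, y }; body is not nullable, stop.

{ m, y }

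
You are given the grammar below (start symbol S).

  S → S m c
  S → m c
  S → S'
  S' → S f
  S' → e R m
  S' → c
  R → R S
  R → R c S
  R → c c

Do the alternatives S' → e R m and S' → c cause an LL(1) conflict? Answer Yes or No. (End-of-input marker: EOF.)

FIRST(e R m) = { e } and FIRST(c) = { c }.
The FIRST sets are disjoint and neither alternative is nullable — no conflict.

No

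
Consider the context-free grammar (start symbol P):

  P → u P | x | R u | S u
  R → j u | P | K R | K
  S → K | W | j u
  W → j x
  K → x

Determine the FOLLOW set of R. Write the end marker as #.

In P → R u: add FIRST(u) = { u }.
In R → K R: R is at the end, add FOLLOW(R) = { u }.
Union: FOLLOW(R) = { u }.

{ u }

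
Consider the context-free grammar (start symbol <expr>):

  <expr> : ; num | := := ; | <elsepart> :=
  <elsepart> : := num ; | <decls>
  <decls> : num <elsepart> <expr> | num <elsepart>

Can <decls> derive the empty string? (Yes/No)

No

No nonterminal in this grammar is nullable.
No production of <decls> has an RHS whose symbols are all nullable, so <decls> is not nullable.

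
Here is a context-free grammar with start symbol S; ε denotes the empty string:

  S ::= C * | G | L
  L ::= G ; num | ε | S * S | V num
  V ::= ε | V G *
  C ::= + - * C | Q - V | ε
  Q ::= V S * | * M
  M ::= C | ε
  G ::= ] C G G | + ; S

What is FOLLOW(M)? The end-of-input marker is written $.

In Q ::= * M: M is at the end, add FOLLOW(Q) = { - }.
Union: FOLLOW(M) = { - }.

{ - }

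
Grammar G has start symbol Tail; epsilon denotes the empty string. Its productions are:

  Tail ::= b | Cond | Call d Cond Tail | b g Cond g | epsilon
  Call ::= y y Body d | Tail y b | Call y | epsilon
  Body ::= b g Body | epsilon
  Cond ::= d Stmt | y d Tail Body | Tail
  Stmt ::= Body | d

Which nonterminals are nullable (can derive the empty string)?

Directly nullable (have an epsilon-production): Tail, Call, Body.
Stmt ::= Body with every symbol nullable, so Stmt is nullable.
Cond ::= Tail with every symbol nullable, so Cond is nullable.

{ Body, Call, Cond, Stmt, Tail }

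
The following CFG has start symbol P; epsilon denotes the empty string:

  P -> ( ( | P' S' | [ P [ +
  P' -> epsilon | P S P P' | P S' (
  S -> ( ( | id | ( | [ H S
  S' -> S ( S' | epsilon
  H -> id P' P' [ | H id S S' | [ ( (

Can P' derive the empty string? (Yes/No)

Yes

P' has an epsilon-production, so P' ⇒ epsilon.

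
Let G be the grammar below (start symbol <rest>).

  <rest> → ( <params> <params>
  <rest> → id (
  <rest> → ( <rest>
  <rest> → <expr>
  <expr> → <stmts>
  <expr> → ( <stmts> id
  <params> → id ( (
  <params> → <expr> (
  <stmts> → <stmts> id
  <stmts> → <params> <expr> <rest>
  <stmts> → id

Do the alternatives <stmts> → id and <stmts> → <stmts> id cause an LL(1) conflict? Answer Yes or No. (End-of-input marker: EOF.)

FIRST(id) = { id } and FIRST(<stmts> id) = { (, id }.
Both contain id, so the two alternatives are not disjoint — LL(1) conflict.

Yes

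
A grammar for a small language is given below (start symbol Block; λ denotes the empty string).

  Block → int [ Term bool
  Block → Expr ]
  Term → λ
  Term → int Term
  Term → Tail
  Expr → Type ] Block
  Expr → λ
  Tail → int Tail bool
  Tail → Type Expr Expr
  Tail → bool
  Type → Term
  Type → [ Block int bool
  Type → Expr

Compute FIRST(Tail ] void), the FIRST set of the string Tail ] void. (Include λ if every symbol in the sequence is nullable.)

Add FIRST(Tail)\{λ} = { [, ], bool, int }; Tail is nullable, continue.
] is a terminal; add {]} and stop.

{ [, ], bool, int }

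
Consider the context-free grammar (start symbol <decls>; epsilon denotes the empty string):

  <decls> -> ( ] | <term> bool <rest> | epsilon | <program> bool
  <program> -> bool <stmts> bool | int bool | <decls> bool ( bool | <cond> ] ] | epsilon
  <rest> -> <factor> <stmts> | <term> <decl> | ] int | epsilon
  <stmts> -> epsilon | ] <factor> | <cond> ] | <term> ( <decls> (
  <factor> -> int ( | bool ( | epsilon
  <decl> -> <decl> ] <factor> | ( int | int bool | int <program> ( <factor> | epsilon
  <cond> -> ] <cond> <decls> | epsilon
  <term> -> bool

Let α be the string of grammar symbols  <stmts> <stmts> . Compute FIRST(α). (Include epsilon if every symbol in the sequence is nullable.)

{ ], bool, epsilon }

Add FIRST(<stmts>)\{epsilon} = { ], bool }; <stmts> is nullable, continue.
Add FIRST(<stmts>)\{epsilon} = { ], bool }; <stmts> is nullable, continue.
Every symbol is nullable, so include epsilon.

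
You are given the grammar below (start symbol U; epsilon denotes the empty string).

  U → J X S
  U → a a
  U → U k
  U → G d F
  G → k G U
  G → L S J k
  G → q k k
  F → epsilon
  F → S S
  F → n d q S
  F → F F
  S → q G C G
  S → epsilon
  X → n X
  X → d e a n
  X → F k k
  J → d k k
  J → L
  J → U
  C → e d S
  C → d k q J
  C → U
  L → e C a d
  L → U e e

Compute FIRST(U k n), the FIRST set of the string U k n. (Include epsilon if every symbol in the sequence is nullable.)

{ a, d, e, k, q }

Add FIRST(U) = { a, d, e, k, q }; U is not nullable, stop.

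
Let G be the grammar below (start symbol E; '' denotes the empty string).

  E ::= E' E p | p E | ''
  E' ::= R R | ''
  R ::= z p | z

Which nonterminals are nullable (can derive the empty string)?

{ E, E' }

Directly nullable (have an ''-production): E, E'.
No other nonterminal has a production whose RHS symbols are all nullable.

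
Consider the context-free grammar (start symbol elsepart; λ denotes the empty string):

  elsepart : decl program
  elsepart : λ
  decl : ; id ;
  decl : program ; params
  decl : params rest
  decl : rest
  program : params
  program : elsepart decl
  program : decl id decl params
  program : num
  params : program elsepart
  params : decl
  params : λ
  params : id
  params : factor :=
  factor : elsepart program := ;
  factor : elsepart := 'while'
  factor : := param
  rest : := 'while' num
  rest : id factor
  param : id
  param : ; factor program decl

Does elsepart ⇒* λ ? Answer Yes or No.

elsepart has an λ-production, so elsepart ⇒ λ.

Yes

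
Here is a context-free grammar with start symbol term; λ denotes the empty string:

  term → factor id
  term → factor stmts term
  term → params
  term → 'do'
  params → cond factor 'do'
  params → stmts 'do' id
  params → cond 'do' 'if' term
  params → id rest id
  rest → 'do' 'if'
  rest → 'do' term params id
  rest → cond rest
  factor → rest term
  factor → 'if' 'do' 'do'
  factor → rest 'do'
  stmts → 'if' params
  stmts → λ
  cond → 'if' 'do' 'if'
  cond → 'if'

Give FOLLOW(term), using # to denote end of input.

term is the start symbol, so # ∈ FOLLOW(term).
In term → factor stmts term: term is at the end, add FOLLOW(term) = { #, 'do', 'if', id }.
In params → cond 'do' 'if' term: term is at the end, add FOLLOW(params) = { #, 'do', 'if', id }.
In rest → 'do' term params id: add FIRST(params id) = { 'do', 'if', id }.
In factor → rest term: term is at the end, add FOLLOW(factor) = { 'do', 'if', id }.
Union: FOLLOW(term) = { #, 'do', 'if', id }.

{ #, 'do', 'if', id }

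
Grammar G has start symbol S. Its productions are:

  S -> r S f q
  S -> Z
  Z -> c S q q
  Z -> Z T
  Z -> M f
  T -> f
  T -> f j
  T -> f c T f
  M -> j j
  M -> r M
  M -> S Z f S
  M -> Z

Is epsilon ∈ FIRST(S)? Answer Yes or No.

No nonterminal in this grammar is nullable.
No production of S has an RHS whose symbols are all nullable, so S is not nullable.

No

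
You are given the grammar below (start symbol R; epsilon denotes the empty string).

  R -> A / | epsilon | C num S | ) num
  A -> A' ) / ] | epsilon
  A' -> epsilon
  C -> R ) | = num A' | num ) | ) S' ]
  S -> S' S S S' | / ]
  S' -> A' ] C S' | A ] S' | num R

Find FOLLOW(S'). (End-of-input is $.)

{ $, ), /, ], num }

In C -> ) S' ]: add FIRST(]) = { ] }.
In S -> S' S S S': add FIRST(S S S') = { ), /, ], num }.
In S -> S' S S S': S' is at the end, add FOLLOW(S) = { $, ), /, ], num }.
In S' -> A' ] C S': S' is at the end, add FOLLOW(S') = { $, ), /, ], num }.
In S' -> A ] S': S' is at the end, add FOLLOW(S') = { $, ), /, ], num }.
Union: FOLLOW(S') = { $, ), /, ], num }.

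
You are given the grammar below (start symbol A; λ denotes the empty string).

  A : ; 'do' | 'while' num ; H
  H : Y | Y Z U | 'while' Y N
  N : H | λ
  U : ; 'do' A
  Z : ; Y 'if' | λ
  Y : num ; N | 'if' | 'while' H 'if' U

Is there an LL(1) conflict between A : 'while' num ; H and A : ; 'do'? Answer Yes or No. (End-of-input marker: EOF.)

FIRST('while' num ; H) = { 'while' } and FIRST(; 'do') = { ; }.
The FIRST sets are disjoint and neither alternative is nullable — no conflict.

No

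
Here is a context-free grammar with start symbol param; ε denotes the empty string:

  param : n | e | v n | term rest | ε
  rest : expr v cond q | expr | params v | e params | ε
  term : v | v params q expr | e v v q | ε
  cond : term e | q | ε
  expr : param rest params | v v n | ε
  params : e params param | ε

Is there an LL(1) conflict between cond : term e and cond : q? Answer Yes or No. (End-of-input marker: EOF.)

No

FIRST(term e) = { e, v } and FIRST(q) = { q }.
The FIRST sets are disjoint and neither alternative is nullable — no conflict.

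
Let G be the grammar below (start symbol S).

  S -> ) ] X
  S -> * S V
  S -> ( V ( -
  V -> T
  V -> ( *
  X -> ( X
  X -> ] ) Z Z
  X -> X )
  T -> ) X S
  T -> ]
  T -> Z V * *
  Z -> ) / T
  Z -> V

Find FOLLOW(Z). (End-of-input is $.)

{ $, (, ), *, ] }

In X -> ] ) Z Z: add FIRST(Z) = { (, ), ] }.
In X -> ] ) Z Z: Z is at the end, add FOLLOW(X) = { $, (, ), *, ] }.
In T -> Z V * *: add FIRST(V * *) = { (, ), ] }.
Union: FOLLOW(Z) = { $, (, ), *, ] }.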